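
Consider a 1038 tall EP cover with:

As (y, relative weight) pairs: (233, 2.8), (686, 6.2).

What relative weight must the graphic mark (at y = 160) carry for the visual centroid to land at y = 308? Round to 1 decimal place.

Fixed elements: Σw = 2.8 + 6.2 = 9.0, Σw·y = 2.8·233 + 6.2·686 = 4905.6.
Set Σw·y/Σw = 308: (4905.6 + 160w) = 308·(9.0 + w).
Solving: w = (308·9.0 − 4905.6) / (160 − 308) = -2133.6 / -148 ≈ 14.42.

w ≈ 14.4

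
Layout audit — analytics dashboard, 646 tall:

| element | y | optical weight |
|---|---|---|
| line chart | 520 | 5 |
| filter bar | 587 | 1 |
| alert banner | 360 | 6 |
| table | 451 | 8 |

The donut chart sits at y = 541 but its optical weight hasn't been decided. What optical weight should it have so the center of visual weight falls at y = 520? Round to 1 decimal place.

w ≈ 68.8

Existing Σw = 20 (5 + 1 + 6 + 8); existing moment 5·520 + 1·587 + 6·360 + 8·451 = 8955.
Balance at y = 520 requires (8955 + w·541) / (20 + w) = 520.
So w = (520·20 − 8955)/(541 − 520) = 1445/21 ≈ 68.81.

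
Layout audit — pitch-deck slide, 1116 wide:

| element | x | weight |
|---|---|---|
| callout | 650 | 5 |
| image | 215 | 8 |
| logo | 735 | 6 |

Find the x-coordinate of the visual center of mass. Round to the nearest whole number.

x ≈ 494

Total weight = 5 + 8 + 6 = 19.
Σw·x = 5·650 + 8·215 + 6·735 = 9380, so x̄ = 9380/19 ≈ 493.68.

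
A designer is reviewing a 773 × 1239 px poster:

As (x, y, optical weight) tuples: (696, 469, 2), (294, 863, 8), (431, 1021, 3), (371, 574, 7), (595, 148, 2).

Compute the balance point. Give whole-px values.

Σw = 2 + 8 + 3 + 7 + 2 = 22.
x: (2·696 + 8·294 + 3·431 + 7·371 + 2·595) / 22 = 8824 / 22 ≈ 401.09
y: (2·469 + 8·863 + 3·1021 + 7·574 + 2·148) / 22 = 15219 / 22 ≈ 691.77

(401, 692)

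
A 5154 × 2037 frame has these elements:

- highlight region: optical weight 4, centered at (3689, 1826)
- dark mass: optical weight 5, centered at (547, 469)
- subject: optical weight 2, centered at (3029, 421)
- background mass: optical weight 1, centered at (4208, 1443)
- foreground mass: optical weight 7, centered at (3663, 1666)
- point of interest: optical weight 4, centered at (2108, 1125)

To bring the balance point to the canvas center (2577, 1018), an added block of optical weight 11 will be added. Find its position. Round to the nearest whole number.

(2344, 592)

After adding the added block, total weight = 4 + 5 + 2 + 1 + 7 + 4 + 11 = 34.
x: need Σw·x = 34·2577 = 87618. Existing = 4·3689 + 5·547 + 2·3029 + 1·4208 + 7·3663 + 4·2108 = 61830. Remainder 25788 / 11 ≈ 2344.36.
y: need Σw·y = 34·1018 = 34612. Existing = 4·1826 + 5·469 + 2·421 + 1·1443 + 7·1666 + 4·1125 = 28096. Remainder 6516 / 11 ≈ 592.36.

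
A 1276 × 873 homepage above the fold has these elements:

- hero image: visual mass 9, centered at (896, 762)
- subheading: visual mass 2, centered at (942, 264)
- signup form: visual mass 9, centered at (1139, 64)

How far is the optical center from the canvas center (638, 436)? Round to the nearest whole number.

Weights sum to 9 + 2 + 9 = 20.
x-moment: 9·896 + 2·942 + 9·1139 = 20199; centroid 20199/20 ≈ 1009.95.
y-moment: 9·762 + 2·264 + 9·64 = 7962; centroid 7962/20 ≈ 398.10.
Offset from (638, 436): Δx ≈ 371.95, Δy ≈ -37.90; distance = √(Δx² + Δy²) ≈ 373.88.

≈ 374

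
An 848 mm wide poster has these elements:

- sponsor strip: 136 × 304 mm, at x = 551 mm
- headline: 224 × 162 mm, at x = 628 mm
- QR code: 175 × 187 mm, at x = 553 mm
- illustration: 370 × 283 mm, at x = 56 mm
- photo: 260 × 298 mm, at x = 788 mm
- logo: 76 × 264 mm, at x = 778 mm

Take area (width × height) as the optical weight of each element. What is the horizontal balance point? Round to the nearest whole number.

Areas → weights: sponsor strip 136·304 = 41344, headline 224·162 = 36288, QR code 175·187 = 32725, illustration 370·283 = 104710, photo 260·298 = 77480, logo 76·264 = 20064; Σw = 312611.
Σw·x = 146194125; x̄ = 146194125/312611 ≈ 467.66.

x ≈ 468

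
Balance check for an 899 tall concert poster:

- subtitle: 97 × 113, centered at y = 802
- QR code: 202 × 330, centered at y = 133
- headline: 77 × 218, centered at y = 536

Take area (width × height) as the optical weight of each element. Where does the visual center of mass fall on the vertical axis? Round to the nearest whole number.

Areas → weights: subtitle 97·113 = 10961, QR code 202·330 = 66660, headline 77·218 = 16786; Σw = 94407.
y: (10961·802 + 66660·133 + 16786·536) / 94407 = 26653798 / 94407 ≈ 282.33

y ≈ 282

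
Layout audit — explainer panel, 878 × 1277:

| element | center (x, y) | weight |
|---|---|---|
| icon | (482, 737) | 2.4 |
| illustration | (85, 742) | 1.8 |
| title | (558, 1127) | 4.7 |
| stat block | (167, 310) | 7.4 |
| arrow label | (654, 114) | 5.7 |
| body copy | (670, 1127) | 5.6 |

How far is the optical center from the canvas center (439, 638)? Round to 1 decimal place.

≈ 19.3

Total weight = 2.4 + 1.8 + 4.7 + 7.4 + 5.7 + 5.6 = 27.6.
Σw·x = 2.4·482 + 1.8·85 + 4.7·558 + 7.4·167 + 5.7·654 + 5.6·670 = 12648.0, so x̄ = 12648.0/27.6 ≈ 458.26.
Σw·y = 2.4·737 + 1.8·742 + 4.7·1127 + 7.4·310 + 5.7·114 + 5.6·1127 = 17656.3, so ȳ = 17656.3/27.6 ≈ 639.72.
Offset from (439, 638): Δx ≈ 19.26, Δy ≈ 1.72; distance = √(Δx² + Δy²) ≈ 19.34.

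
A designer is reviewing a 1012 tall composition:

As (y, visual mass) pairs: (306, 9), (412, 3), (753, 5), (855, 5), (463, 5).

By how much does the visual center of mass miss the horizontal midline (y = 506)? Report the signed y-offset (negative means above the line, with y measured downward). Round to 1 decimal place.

Σw = 9 + 3 + 5 + 5 + 5 = 27.
y-moment: 9·306 + 3·412 + 5·753 + 5·855 + 5·463 = 14345; centroid 14345/27 ≈ 531.30.
Against y = 506, that's 531.30 − 506 = 25.30.

≈ 25.3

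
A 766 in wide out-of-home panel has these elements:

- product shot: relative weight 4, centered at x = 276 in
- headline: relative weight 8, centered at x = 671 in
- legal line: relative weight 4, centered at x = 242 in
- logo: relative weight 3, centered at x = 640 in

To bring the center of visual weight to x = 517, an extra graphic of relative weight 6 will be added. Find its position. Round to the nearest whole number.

x ≈ 594

New total weight: (4 + 8 + 4 + 3) + 6 = 25.
x: need Σw·x = 25·517 = 12925. Existing = 4·276 + 8·671 + 4·242 + 3·640 = 9360. Remainder 3565 / 6 ≈ 594.17.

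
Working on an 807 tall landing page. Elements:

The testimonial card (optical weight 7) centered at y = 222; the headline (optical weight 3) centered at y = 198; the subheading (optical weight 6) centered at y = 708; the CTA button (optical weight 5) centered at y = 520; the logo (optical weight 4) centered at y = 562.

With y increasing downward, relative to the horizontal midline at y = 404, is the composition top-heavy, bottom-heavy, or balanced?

Σw = 7 + 3 + 6 + 5 + 4 = 25.
Σw·y = 7·222 + 3·198 + 6·708 + 5·520 + 4·562 = 11244, so ȳ = 11244/25 ≈ 449.76.
449.8 lies below (larger y than) the midline 404, so the layout is bottom-heavy.

bottom-heavy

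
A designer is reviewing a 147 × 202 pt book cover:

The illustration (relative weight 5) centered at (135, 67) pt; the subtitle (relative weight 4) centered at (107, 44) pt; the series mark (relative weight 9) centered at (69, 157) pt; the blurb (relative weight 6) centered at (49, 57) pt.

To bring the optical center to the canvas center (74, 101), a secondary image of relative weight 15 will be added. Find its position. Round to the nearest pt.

After adding the secondary image, total weight = 5 + 4 + 9 + 6 + 15 = 39.
Along x: (2018 + 15·x) / 39 = 74 (existing moment 5·135 + 4·107 + 9·69 + 6·49 = 2018) ⇒ x = (2886 − 2018) / 15 ≈ 57.87.
Along y: (2266 + 15·y) / 39 = 101 (existing moment 5·67 + 4·44 + 9·157 + 6·57 = 2266) ⇒ y = (3939 − 2266) / 15 ≈ 111.53.

(58, 112)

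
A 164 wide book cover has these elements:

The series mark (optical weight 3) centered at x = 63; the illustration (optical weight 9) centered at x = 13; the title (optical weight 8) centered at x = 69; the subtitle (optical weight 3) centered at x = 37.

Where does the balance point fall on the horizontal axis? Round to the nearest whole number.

x ≈ 42

Weights sum to 3 + 9 + 8 + 3 = 23.
x: (3·63 + 9·13 + 8·69 + 3·37) / 23 = 969 / 23 ≈ 42.13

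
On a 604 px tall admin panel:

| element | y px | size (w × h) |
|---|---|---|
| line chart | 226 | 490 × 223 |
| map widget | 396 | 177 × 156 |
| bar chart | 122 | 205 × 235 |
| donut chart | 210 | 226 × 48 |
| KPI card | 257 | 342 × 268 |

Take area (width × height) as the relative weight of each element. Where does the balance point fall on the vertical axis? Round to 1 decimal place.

y ≈ 234.2

Areas → weights: line chart 490·223 = 109270, map widget 177·156 = 27612, bar chart 205·235 = 48175, donut chart 226·48 = 10848, KPI card 342·268 = 91656; Σw = 287561.
Σw·y = 109270·226 + 27612·396 + 48175·122 + 10848·210 + 91656·257 = 67340394, so ȳ = 67340394/287561 ≈ 234.18.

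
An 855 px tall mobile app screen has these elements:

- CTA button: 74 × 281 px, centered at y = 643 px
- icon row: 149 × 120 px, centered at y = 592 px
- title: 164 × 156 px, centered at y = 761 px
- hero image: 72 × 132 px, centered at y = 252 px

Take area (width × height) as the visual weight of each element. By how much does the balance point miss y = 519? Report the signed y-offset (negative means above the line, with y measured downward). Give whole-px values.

Areas: CTA button 74·281 = 20794, icon row 149·120 = 17880, title 164·156 = 25584, hero image 72·132 = 9504. Total weight = 73762.
y: (20794·643 + 17880·592 + 25584·761 + 9504·252) / 73762 = 45819934 / 73762 ≈ 621.19
Offset from y = 519: 621.19 − 519 ≈ 102.19.

≈ 102 px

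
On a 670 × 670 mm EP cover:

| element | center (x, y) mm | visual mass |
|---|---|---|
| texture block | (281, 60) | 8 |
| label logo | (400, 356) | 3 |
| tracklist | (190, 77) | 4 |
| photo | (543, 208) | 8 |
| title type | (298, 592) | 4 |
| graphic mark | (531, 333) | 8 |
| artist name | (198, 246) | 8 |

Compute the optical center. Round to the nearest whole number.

Total weight = 8 + 3 + 4 + 8 + 4 + 8 + 8 = 43.
x: (8·281 + 3·400 + 4·190 + 8·543 + 4·298 + 8·531 + 8·198) / 43 = 15576 / 43 ≈ 362.23
y: (8·60 + 3·356 + 4·77 + 8·208 + 4·592 + 8·333 + 8·246) / 43 = 10520 / 43 ≈ 244.65

(362, 245)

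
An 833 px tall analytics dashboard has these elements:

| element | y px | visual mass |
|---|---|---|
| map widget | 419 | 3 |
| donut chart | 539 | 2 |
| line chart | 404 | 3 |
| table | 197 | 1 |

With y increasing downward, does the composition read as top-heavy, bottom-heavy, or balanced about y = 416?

balanced

Total weight = 3 + 2 + 3 + 1 = 9.
Σw·y = 3·419 + 2·539 + 3·404 + 1·197 = 3744, so ȳ = 3744/9 ≈ 416.00.
The centroid 416.00 matches the midline at 416, so the layout is balanced.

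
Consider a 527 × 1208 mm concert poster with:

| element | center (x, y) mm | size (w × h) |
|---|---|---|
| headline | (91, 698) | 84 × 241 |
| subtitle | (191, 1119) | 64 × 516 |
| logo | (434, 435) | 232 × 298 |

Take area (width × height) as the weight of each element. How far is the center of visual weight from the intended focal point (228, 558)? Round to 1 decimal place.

Taking area as weight: headline 84·241 = 20244, subtitle 64·516 = 33024, logo 232·298 = 69136. Sum 122404.
Σw·x = 20244·91 + 33024·191 + 69136·434 = 38154812, so x̄ = 38154812/122404 ≈ 311.71.
Σw·y = 20244·698 + 33024·1119 + 69136·435 = 81158328, so ȳ = 81158328/122404 ≈ 663.04.
From (228, 558): dx = 83.71, dy = 105.04, so the distance is √(dx²+dy²) ≈ 134.31.

≈ 134.3 mm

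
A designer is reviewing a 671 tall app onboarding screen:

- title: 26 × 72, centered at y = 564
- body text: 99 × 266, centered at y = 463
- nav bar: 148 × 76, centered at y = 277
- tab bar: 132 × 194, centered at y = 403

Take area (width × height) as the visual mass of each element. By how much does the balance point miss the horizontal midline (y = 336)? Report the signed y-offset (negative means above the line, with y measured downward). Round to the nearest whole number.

Taking area as weight: title 26·72 = 1872, body text 99·266 = 26334, nav bar 148·76 = 11248, tab bar 132·194 = 25608. Sum 65062.
y: (1872·564 + 26334·463 + 11248·277 + 25608·403) / 65062 = 26684170 / 65062 ≈ 410.13
Against y = 336, that's 410.13 − 336 = 74.13.

≈ 74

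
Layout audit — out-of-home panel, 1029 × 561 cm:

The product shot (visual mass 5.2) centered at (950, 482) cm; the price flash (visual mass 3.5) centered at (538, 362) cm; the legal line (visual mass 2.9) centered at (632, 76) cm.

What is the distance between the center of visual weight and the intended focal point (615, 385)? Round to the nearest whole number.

Σw = 5.2 + 3.5 + 2.9 = 11.6.
x: (5.2·950 + 3.5·538 + 2.9·632) / 11.6 = 8655.8 / 11.6 ≈ 746.19
y: (5.2·482 + 3.5·362 + 2.9·76) / 11.6 = 3993.8 / 11.6 ≈ 344.29
Offset from (615, 385): Δx ≈ 131.19, Δy ≈ -40.71; distance = √(Δx² + Δy²) ≈ 137.36.

≈ 137 cm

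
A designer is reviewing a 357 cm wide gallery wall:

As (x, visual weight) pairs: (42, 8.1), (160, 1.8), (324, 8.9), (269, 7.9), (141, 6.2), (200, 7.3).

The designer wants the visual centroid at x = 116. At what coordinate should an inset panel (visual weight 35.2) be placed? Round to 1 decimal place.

x ≈ 22.0

With the inset panel, Σw becomes 8.1 + 1.8 + 8.9 + 7.9 + 6.2 + 7.3 + 35.2 = 75.4.
x: target moment 75.4×116 = 8746.4; current 8.1·42 + 1.8·160 + 8.9·324 + 7.9·269 + 6.2·141 + 7.3·200 = 7971.1; the inset panel supplies 775.3, so x = 775.3/35.2 ≈ 22.03.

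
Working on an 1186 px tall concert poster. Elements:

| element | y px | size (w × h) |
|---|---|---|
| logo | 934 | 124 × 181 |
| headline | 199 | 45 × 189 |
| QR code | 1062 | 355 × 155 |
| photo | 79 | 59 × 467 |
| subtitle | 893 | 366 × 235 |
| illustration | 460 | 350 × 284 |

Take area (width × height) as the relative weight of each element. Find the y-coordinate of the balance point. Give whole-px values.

Areas → weights: logo 124·181 = 22444, headline 45·189 = 8505, QR code 355·155 = 55025, photo 59·467 = 27553, subtitle 366·235 = 86010, illustration 350·284 = 99400; Σw = 298937.
y: moment 205799358 / weight 298937 ≈ 688.44

y ≈ 688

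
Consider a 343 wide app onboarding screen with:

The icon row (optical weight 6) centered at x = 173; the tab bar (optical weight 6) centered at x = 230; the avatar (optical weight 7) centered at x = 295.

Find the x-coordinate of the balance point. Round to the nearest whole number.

x ≈ 236

Weights sum to 6 + 6 + 7 = 19.
Σw·x = 6·173 + 6·230 + 7·295 = 4483, so x̄ = 4483/19 ≈ 235.95.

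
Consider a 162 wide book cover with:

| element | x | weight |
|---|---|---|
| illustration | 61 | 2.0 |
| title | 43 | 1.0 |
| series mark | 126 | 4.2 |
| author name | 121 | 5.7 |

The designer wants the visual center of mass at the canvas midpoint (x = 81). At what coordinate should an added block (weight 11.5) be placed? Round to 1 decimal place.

New total weight: (2.0 + 1.0 + 4.2 + 5.7) + 11.5 = 24.4.
Along x: (1383.9 + 11.5·x) / 24.4 = 81 (existing moment 2.0·61 + 1.0·43 + 4.2·126 + 5.7·121 = 1383.9) ⇒ x = (1976.4 − 1383.9) / 11.5 ≈ 51.52.

x ≈ 51.5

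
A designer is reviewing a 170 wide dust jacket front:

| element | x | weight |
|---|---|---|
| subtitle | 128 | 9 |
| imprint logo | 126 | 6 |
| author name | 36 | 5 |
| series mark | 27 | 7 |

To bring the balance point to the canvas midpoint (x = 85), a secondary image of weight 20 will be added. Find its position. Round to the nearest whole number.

New total weight: (9 + 6 + 5 + 7) + 20 = 47.
Along x: (2277 + 20·x) / 47 = 85 (existing moment 9·128 + 6·126 + 5·36 + 7·27 = 2277) ⇒ x = (3995 − 2277) / 20 ≈ 85.90.

x ≈ 86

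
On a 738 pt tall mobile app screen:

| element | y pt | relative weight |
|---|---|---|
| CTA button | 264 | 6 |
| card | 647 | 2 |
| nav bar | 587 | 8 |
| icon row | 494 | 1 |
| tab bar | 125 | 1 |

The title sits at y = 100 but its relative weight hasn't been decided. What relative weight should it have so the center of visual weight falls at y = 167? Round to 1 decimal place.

w ≈ 77.4

Fixed elements: Σw = 6 + 2 + 8 + 1 + 1 = 18, Σw·y = 6·264 + 2·647 + 8·587 + 1·494 + 1·125 = 8193.
Balance at y = 167 requires (8193 + w·100) / (18 + w) = 167.
Solving: w = (167·18 − 8193) / (100 − 167) = -5187 / -67 ≈ 77.42.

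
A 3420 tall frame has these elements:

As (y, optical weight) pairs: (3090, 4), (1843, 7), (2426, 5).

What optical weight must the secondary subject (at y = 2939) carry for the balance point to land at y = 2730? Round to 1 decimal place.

Known weights sum to 4 + 7 + 5 = 16; their moment is 4·3090 + 7·1843 + 5·2426 = 37391.
Balance at y = 2730 requires (37391 + w·2939) / (16 + w) = 2730.
Solving: w = (2730·16 − 37391) / (2939 − 2730) = 6289 / 209 ≈ 30.09.

w ≈ 30.1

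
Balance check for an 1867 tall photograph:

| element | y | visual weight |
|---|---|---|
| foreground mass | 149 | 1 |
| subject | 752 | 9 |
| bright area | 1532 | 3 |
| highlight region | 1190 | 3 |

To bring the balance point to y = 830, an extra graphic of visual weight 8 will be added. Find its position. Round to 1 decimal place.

With the extra graphic, Σw becomes 1 + 9 + 3 + 3 + 8 = 24.
y: target moment 24×830 = 19920; current 1·149 + 9·752 + 3·1532 + 3·1190 = 15083; the extra graphic supplies 4837, so y = 4837/8 ≈ 604.62.

y ≈ 604.6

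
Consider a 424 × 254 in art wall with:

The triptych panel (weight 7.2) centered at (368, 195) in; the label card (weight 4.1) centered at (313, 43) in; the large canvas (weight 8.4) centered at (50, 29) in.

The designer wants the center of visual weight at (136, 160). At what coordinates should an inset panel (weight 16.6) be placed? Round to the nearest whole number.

New total weight: (7.2 + 4.1 + 8.4) + 16.6 = 36.3.
Along x: (4352.9 + 16.6·x) / 36.3 = 136 (existing moment 7.2·368 + 4.1·313 + 8.4·50 = 4352.9) ⇒ x = (4936.8 − 4352.9) / 16.6 ≈ 35.17.
Along y: (1823.9 + 16.6·y) / 36.3 = 160 (existing moment 7.2·195 + 4.1·43 + 8.4·29 = 1823.9) ⇒ y = (5808.0 − 1823.9) / 16.6 ≈ 240.01.

(35, 240)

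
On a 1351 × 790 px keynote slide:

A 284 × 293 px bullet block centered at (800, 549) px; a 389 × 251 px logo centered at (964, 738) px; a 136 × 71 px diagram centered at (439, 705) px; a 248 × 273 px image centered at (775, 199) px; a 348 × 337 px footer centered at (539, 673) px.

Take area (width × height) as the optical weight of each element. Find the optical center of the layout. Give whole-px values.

Areas: bullet block 284·293 = 83212, logo 389·251 = 97639, diagram 136·71 = 9656, image 248·273 = 67704, footer 348·337 = 117276. Total weight = 375487.
x-moment: 83212·800 + 97639·964 + 9656·439 + 67704·775 + 117276·539 = 280614944; centroid 280614944/375487 ≈ 747.34.
y-moment: 83212·549 + 97639·738 + 9656·705 + 67704·199 + 117276·673 = 216948294; centroid 216948294/375487 ≈ 577.78.

(747, 578)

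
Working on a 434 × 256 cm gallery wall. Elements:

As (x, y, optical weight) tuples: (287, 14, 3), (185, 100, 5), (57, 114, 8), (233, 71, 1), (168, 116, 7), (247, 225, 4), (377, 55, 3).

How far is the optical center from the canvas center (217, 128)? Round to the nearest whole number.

Σw = 3 + 5 + 8 + 1 + 7 + 4 + 3 = 31.
x: moment 5770 / weight 31 ≈ 186.13
y: moment 3402 / weight 31 ≈ 109.74
Offset from (217, 128): Δx ≈ -30.87, Δy ≈ -18.26; distance = √(Δx² + Δy²) ≈ 35.87.

≈ 36 cm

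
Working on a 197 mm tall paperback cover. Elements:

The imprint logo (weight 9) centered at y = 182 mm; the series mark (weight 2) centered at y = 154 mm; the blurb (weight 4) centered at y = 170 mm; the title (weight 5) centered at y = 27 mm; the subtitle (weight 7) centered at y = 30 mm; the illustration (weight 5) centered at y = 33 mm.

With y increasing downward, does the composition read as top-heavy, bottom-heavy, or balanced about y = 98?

balanced

Σw = 9 + 2 + 4 + 5 + 7 + 5 = 32.
y-moment: 9·182 + 2·154 + 4·170 + 5·27 + 7·30 + 5·33 = 3136; centroid 3136/32 ≈ 98.00.
That equals the midline 98 — balanced.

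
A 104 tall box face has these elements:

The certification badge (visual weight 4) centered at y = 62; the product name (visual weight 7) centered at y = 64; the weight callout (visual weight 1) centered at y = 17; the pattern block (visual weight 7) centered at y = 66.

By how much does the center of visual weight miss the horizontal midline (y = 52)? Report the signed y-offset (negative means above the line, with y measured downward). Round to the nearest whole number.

Total weight = 4 + 7 + 1 + 7 = 19.
y: (4·62 + 7·64 + 1·17 + 7·66) / 19 = 1175 / 19 ≈ 61.84
Offset from y = 52: 61.84 − 52 ≈ 9.84.

≈ 10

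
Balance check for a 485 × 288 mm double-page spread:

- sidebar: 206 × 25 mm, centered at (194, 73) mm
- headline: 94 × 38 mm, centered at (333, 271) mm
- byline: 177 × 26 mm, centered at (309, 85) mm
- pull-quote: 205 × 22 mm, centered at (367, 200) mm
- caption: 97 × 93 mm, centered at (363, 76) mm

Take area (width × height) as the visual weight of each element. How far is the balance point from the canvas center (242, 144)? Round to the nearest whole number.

Taking area as weight: sidebar 206·25 = 5150, headline 94·38 = 3572, byline 177·26 = 4602, pull-quote 205·22 = 4510, caption 97·93 = 9021. Sum 26855.
x-moment: 5150·194 + 3572·333 + 4602·309 + 4510·367 + 9021·363 = 8540387; centroid 8540387/26855 ≈ 318.02.
y-moment: 5150·73 + 3572·271 + 4602·85 + 4510·200 + 9021·76 = 3322728; centroid 3322728/26855 ≈ 123.73.
From (242, 144): dx = 76.02, dy = -20.27, so the distance is √(dx²+dy²) ≈ 78.67.

≈ 79 mm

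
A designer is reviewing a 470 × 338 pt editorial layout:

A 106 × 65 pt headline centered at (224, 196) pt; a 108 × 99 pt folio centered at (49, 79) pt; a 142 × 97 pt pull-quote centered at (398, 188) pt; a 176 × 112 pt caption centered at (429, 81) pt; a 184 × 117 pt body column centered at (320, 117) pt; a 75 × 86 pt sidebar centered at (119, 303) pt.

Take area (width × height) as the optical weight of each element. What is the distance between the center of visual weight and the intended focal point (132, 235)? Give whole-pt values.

Taking area as weight: headline 106·65 = 6890, folio 108·99 = 10692, pull-quote 142·97 = 13774, caption 176·112 = 19712, body column 184·117 = 21528, sidebar 75·86 = 6450. Sum 79046.
x-moment: 6890·224 + 10692·49 + 13774·398 + 19712·429 + 21528·320 + 6450·119 = 23662278; centroid 23662278/79046 ≈ 299.35.
y-moment: 6890·196 + 10692·79 + 13774·188 + 19712·81 + 21528·117 + 6450·303 = 10854418; centroid 10854418/79046 ≈ 137.32.
Relative to (132, 235): Δ = (167.35, -97.68); |Δ| = √(167.35² + -97.68²) ≈ 193.77.

≈ 194 pt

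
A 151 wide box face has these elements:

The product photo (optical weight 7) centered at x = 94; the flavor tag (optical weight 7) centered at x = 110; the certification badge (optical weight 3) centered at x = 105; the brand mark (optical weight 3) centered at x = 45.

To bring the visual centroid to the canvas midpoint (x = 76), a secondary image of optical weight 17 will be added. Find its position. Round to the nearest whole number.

New total weight: (7 + 7 + 3 + 3) + 17 = 37.
x: need Σw·x = 37·76 = 2812. Existing = 7·94 + 7·110 + 3·105 + 3·45 = 1878. Remainder 934 / 17 ≈ 54.94.

x ≈ 55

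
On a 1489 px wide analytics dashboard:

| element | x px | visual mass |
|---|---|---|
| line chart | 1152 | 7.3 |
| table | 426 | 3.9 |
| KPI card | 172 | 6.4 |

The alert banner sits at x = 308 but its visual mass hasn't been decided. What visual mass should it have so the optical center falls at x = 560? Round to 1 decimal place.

Fixed elements: Σw = 7.3 + 3.9 + 6.4 = 17.6, Σw·x = 7.3·1152 + 3.9·426 + 6.4·172 = 11171.8.
Balance at x = 560 requires (11171.8 + w·308) / (17.6 + w) = 560.
So w = (560·17.6 − 11171.8)/(308 − 560) = -1315.8/-252 ≈ 5.22.

w ≈ 5.2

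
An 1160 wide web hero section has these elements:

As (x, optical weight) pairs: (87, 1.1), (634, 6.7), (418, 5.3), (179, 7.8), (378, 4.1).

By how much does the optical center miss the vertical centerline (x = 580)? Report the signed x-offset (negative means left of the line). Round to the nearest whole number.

Σw = 1.1 + 6.7 + 5.3 + 7.8 + 4.1 = 25.0.
Σw·x = 1.1·87 + 6.7·634 + 5.3·418 + 7.8·179 + 4.1·378 = 9504.9, so x̄ = 9504.9/25.0 ≈ 380.20.
Offset from x = 580: 380.20 − 580 ≈ -199.80.

≈ -200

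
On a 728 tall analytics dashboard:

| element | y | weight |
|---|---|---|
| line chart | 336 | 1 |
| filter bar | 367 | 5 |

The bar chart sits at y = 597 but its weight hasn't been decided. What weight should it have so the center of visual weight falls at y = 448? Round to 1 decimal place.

w ≈ 3.5

Existing Σw = 6 (1 + 5); existing moment 1·336 + 5·367 = 2171.
Balance at y = 448 requires (2171 + w·597) / (6 + w) = 448.
So w = (448·6 − 2171)/(597 − 448) = 517/149 ≈ 3.47.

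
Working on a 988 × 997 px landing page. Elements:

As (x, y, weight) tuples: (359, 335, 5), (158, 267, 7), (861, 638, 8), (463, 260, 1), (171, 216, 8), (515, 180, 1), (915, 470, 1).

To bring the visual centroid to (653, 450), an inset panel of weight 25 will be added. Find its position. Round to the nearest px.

With the inset panel, Σw becomes 5 + 7 + 8 + 1 + 8 + 1 + 1 + 25 = 56.
x: need Σw·x = 56·653 = 36568. Existing = 5·359 + 7·158 + 8·861 + 1·463 + 8·171 + 1·515 + 1·915 = 13050. Remainder 23518 / 25 ≈ 940.72.
y: need Σw·y = 56·450 = 25200. Existing = 5·335 + 7·267 + 8·638 + 1·260 + 8·216 + 1·180 + 1·470 = 11286. Remainder 13914 / 25 ≈ 556.56.

(941, 557)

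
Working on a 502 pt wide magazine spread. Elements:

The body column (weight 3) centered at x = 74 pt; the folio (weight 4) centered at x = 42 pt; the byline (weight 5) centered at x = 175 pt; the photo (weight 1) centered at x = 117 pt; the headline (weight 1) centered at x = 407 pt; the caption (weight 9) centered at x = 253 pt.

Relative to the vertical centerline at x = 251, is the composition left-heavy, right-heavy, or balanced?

Total weight = 3 + 4 + 5 + 1 + 1 + 9 = 23.
x-moment: 3·74 + 4·42 + 5·175 + 1·117 + 1·407 + 9·253 = 4066; centroid 4066/23 ≈ 176.78.
176.8 vs midline 251 → left-heavy.

left-heavy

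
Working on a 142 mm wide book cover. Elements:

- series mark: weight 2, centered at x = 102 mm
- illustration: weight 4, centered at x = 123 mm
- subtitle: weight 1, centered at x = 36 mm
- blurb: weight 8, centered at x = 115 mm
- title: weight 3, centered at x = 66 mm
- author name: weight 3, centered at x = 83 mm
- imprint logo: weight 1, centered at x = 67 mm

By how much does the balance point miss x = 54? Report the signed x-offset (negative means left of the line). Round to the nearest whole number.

Σw = 2 + 4 + 1 + 8 + 3 + 3 + 1 = 22.
Σw·x = 2·102 + 4·123 + 1·36 + 8·115 + 3·66 + 3·83 + 1·67 = 2166, so x̄ = 2166/22 ≈ 98.45.
Offset from x = 54: 98.45 − 54 ≈ 44.45.

≈ 44 mm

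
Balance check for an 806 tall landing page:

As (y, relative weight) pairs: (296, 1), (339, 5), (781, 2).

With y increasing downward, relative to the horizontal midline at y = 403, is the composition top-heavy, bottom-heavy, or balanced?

bottom-heavy

Weights sum to 1 + 5 + 2 = 8.
y-moment: 1·296 + 5·339 + 2·781 = 3553; centroid 3553/8 ≈ 444.12.
444.1 lies below (larger y than) the midline 403, so the layout is bottom-heavy.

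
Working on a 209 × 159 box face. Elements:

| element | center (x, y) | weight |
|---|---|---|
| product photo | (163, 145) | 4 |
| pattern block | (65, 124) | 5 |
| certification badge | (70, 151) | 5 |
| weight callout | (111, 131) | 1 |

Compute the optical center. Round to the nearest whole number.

(96, 139)

Total weight = 4 + 5 + 5 + 1 = 15.
Σw·x = 4·163 + 5·65 + 5·70 + 1·111 = 1438, so x̄ = 1438/15 ≈ 95.87.
Σw·y = 4·145 + 5·124 + 5·151 + 1·131 = 2086, so ȳ = 2086/15 ≈ 139.07.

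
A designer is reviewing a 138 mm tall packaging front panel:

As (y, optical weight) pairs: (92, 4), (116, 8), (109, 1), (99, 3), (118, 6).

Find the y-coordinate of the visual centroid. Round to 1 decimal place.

Σw = 4 + 8 + 1 + 3 + 6 = 22.
y: (4·92 + 8·116 + 1·109 + 3·99 + 6·118) / 22 = 2410 / 22 ≈ 109.55

y ≈ 109.5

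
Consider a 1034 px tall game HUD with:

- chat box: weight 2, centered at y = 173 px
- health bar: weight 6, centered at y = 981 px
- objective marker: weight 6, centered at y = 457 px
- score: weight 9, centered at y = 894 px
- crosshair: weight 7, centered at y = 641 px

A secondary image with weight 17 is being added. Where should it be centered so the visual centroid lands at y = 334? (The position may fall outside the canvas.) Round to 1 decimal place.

With the secondary image, Σw becomes 2 + 6 + 6 + 9 + 7 + 17 = 47.
y: target moment 47×334 = 15698; current 2·173 + 6·981 + 6·457 + 9·894 + 7·641 = 21507; the secondary image supplies -5809, so y = -5809/17 ≈ -341.71.

y ≈ -341.7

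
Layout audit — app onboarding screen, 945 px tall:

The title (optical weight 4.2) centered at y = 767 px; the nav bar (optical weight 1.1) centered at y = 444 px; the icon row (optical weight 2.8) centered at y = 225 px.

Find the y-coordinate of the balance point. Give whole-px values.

Total weight = 4.2 + 1.1 + 2.8 = 8.1.
y: (4.2·767 + 1.1·444 + 2.8·225) / 8.1 = 4339.8 / 8.1 ≈ 535.78

y ≈ 536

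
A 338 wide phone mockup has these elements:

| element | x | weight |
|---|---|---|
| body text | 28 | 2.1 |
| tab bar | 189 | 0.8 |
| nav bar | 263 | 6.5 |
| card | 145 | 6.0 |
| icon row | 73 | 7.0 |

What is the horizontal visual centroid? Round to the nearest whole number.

Σw = 2.1 + 0.8 + 6.5 + 6.0 + 7.0 = 22.4.
x: (2.1·28 + 0.8·189 + 6.5·263 + 6.0·145 + 7.0·73) / 22.4 = 3300.5 / 22.4 ≈ 147.34

x ≈ 147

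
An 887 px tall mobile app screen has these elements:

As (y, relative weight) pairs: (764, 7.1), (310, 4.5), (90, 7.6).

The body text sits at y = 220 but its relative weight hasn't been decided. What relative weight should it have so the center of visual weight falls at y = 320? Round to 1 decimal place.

w ≈ 13.6

Existing Σw = 19.2 (7.1 + 4.5 + 7.6); existing moment 7.1·764 + 4.5·310 + 7.6·90 = 7503.4.
Set Σw·y/Σw = 320: (7503.4 + 220w) = 320·(19.2 + w).
So w = (320·19.2 − 7503.4)/(220 − 320) = -1359.4/-100 ≈ 13.59.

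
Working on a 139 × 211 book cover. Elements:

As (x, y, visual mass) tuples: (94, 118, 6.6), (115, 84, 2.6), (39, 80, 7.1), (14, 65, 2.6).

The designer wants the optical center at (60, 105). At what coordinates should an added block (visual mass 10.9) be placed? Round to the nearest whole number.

(51, 128)

With the added block, Σw becomes 6.6 + 2.6 + 7.1 + 2.6 + 10.9 = 29.8.
x: need Σw·x = 29.8·60 = 1788.0. Existing = 6.6·94 + 2.6·115 + 7.1·39 + 2.6·14 = 1232.7. Remainder 555.3 / 10.9 ≈ 50.94.
y: need Σw·y = 29.8·105 = 3129.0. Existing = 6.6·118 + 2.6·84 + 7.1·80 + 2.6·65 = 1734.2. Remainder 1394.8 / 10.9 ≈ 127.96.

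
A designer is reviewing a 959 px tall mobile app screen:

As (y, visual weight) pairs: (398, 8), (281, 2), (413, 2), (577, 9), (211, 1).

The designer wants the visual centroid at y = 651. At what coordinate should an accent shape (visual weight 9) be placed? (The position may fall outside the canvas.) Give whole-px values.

y ≈ 1134

After adding the accent shape, total weight = 8 + 2 + 2 + 9 + 1 + 9 = 31.
y: target moment 31×651 = 20181; current 8·398 + 2·281 + 2·413 + 9·577 + 1·211 = 9976; the accent shape supplies 10205, so y = 10205/9 ≈ 1133.89.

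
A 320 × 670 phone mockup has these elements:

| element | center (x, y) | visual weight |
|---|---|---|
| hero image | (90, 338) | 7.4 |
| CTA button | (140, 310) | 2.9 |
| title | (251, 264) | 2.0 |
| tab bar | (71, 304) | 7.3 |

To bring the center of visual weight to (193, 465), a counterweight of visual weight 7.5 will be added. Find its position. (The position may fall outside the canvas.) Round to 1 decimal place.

New total weight: (7.4 + 2.9 + 2.0 + 7.3) + 7.5 = 27.1.
x: need Σw·x = 27.1·193 = 5230.3. Existing = 7.4·90 + 2.9·140 + 2.0·251 + 7.3·71 = 2092.3. Remainder 3138.0 / 7.5 ≈ 418.40.
y: need Σw·y = 27.1·465 = 12601.5. Existing = 7.4·338 + 2.9·310 + 2.0·264 + 7.3·304 = 6147.4. Remainder 6454.1 / 7.5 ≈ 860.55.

(418.4, 860.5)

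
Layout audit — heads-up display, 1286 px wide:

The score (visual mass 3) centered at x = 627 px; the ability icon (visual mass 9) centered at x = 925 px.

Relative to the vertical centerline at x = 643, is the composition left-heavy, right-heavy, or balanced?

Weights sum to 3 + 9 = 12.
x: (3·627 + 9·925) / 12 = 10206 / 12 ≈ 850.50
850.5 vs midline 643 → right-heavy.

right-heavy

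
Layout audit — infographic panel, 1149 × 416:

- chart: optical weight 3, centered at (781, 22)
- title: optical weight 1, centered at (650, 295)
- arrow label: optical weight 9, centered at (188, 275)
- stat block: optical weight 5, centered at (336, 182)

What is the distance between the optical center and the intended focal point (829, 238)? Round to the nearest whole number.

Weights sum to 3 + 1 + 9 + 5 = 18.
Σw·x = 3·781 + 1·650 + 9·188 + 5·336 = 6365, so x̄ = 6365/18 ≈ 353.61.
Σw·y = 3·22 + 1·295 + 9·275 + 5·182 = 3746, so ȳ = 3746/18 ≈ 208.11.
Offset from (829, 238): Δx ≈ -475.39, Δy ≈ -29.89; distance = √(Δx² + Δy²) ≈ 476.33.

≈ 476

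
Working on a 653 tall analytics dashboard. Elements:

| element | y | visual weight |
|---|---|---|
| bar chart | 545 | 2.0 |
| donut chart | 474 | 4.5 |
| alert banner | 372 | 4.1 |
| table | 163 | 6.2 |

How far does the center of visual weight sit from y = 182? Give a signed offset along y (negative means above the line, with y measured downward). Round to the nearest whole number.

Σw = 2.0 + 4.5 + 4.1 + 6.2 = 16.8.
Σw·y = 2.0·545 + 4.5·474 + 4.1·372 + 6.2·163 = 5758.8, so ȳ = 5758.8/16.8 ≈ 342.79.
Difference: 342.79 − 182 ≈ 160.79.

≈ 161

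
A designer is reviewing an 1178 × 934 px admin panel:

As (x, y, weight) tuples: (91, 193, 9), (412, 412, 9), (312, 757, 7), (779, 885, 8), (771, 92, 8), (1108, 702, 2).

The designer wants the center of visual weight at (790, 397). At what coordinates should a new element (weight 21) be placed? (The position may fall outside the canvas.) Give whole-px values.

New total weight: (9 + 9 + 7 + 8 + 8 + 2) + 21 = 64.
x: target moment 64×790 = 50560; current 9·91 + 9·412 + 7·312 + 8·779 + 8·771 + 2·1108 = 21327; the new element supplies 29233, so x = 29233/21 ≈ 1392.05.
y: target moment 64×397 = 25408; current 9·193 + 9·412 + 7·757 + 8·885 + 8·92 + 2·702 = 19964; the new element supplies 5444, so y = 5444/21 ≈ 259.24.

(1392, 259)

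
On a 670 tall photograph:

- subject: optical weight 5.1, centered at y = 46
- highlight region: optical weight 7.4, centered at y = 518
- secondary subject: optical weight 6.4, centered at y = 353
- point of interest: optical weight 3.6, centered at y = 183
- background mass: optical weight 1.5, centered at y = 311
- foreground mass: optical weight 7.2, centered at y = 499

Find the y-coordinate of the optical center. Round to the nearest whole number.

Total weight = 5.1 + 7.4 + 6.4 + 3.6 + 1.5 + 7.2 = 31.2.
Σw·y = 11045.1; ȳ = 11045.1/31.2 ≈ 354.01.

y ≈ 354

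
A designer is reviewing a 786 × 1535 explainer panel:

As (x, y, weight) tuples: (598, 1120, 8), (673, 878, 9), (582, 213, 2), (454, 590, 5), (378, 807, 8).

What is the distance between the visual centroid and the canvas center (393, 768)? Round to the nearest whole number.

Total weight = 8 + 9 + 2 + 5 + 8 = 32.
Σw·x = 8·598 + 9·673 + 2·582 + 5·454 + 8·378 = 17299, so x̄ = 17299/32 ≈ 540.59.
Σw·y = 8·1120 + 9·878 + 2·213 + 5·590 + 8·807 = 26694, so ȳ = 26694/32 ≈ 834.19.
Relative to (393, 768): Δ = (147.59, 66.19); |Δ| = √(147.59² + 66.19²) ≈ 161.76.

≈ 162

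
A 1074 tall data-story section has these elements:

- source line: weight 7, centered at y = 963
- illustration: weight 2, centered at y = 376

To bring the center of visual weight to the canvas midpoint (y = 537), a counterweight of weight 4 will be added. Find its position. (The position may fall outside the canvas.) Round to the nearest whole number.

y ≈ -128

With the counterweight, Σw becomes 7 + 2 + 4 = 13.
Along y: (7493 + 4·y) / 13 = 537 (existing moment 7·963 + 2·376 = 7493) ⇒ y = (6981 − 7493) / 4 ≈ -128.00.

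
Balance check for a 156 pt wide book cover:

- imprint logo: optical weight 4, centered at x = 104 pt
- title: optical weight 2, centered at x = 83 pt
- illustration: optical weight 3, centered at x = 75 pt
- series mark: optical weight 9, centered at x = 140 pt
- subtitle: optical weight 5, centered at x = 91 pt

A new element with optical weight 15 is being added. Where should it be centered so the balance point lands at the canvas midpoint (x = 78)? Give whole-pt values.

With the new element, Σw becomes 4 + 2 + 3 + 9 + 5 + 15 = 38.
Along x: (2522 + 15·x) / 38 = 78 (existing moment 4·104 + 2·83 + 3·75 + 9·140 + 5·91 = 2522) ⇒ x = (2964 − 2522) / 15 ≈ 29.47.

x ≈ 29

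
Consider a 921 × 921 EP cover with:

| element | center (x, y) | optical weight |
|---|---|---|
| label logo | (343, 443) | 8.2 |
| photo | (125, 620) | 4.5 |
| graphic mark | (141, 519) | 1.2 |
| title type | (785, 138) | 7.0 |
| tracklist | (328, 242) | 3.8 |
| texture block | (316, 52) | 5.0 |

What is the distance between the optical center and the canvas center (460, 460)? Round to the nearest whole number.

Σw = 8.2 + 4.5 + 1.2 + 7.0 + 3.8 + 5.0 = 29.7.
Σw·x = 8.2·343 + 4.5·125 + 1.2·141 + 7.0·785 + 3.8·328 + 5.0·316 = 11865.7, so x̄ = 11865.7/29.7 ≈ 399.52.
Σw·y = 8.2·443 + 4.5·620 + 1.2·519 + 7.0·138 + 3.8·242 + 5.0·52 = 9191.0, so ȳ = 9191.0/29.7 ≈ 309.46.
Offset from (460, 460): Δx ≈ -60.48, Δy ≈ -150.54; distance = √(Δx² + Δy²) ≈ 162.23.

≈ 162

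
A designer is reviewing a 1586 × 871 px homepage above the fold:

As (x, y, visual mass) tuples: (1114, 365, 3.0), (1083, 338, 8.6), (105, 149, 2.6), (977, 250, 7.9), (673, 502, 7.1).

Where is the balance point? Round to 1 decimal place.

(870.7, 340.0)

Total weight = 3.0 + 8.6 + 2.6 + 7.9 + 7.1 = 29.2.
Σw·x = 3.0·1114 + 8.6·1083 + 2.6·105 + 7.9·977 + 7.1·673 = 25425.4, so x̄ = 25425.4/29.2 ≈ 870.73.
Σw·y = 3.0·365 + 8.6·338 + 2.6·149 + 7.9·250 + 7.1·502 = 9928.4, so ȳ = 9928.4/29.2 ≈ 340.01.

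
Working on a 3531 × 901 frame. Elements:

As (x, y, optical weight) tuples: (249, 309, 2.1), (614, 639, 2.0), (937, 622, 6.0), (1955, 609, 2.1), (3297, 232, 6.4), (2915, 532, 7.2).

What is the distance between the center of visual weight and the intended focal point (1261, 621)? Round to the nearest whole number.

≈ 828

Total weight = 2.1 + 2.0 + 6.0 + 2.1 + 6.4 + 7.2 = 25.8.
Σw·x = 53567.2; x̄ = 53567.2/25.8 ≈ 2076.25.
y: moment 12253.0 / weight 25.8 ≈ 474.92
Offset from (1261, 621): Δx ≈ 815.25, Δy ≈ -146.08; distance = √(Δx² + Δy²) ≈ 828.23.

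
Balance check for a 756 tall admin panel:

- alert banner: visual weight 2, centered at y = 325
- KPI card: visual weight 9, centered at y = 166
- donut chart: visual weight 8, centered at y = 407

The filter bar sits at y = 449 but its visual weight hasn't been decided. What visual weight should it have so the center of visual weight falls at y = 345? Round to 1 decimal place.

Known weights sum to 2 + 9 + 8 = 19; their moment is 2·325 + 9·166 + 8·407 = 5400.
For the centroid to hit 345: (5400 + w·449) / (19 + w) = 345.
Solving: w = (345·19 − 5400) / (449 − 345) = 1155 / 104 ≈ 11.11.

w ≈ 11.1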